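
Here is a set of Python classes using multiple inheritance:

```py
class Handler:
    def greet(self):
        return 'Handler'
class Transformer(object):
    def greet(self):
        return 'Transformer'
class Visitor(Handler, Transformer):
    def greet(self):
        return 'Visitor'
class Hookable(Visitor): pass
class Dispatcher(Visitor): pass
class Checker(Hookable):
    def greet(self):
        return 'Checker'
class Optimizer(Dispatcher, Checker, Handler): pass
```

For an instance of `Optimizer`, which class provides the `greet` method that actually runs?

Checker

L[Optimizer] = Optimizer + merge(L[Dispatcher], L[Checker], L[Handler], [Dispatcher Checker Handler])
  take Dispatcher:  [Dispatcher Visitor Handler Transformer object] + [Checker Hookable Visitor Handler Transformer object] + [Handler object] + [Dispatcher Checker Handler]
  take Checker:  [Visitor Handler Transformer object] + [Checker Hookable Visitor Handler Transformer object] + [Handler object] + [Checker Handler]
  take Hookable:  [Visitor Handler Transformer object] + [Hookable Visitor Handler Transformer object] + [Handler object] + [Handler]
  take Visitor:  [Visitor Handler Transformer object] + [Visitor Handler Transformer object] + [Handler object] + [Handler]
  take Handler:  [Handler Transformer object] + [Handler Transformer object] + [Handler object] + [Handler]
  take Transformer:  [Transformer object] + [Transformer object] + [object]
  take object:  [object] + [object] + [object]
MRO: Optimizer Dispatcher Checker Hookable Visitor Handler Transformer object
greet is defined in: Checker, Handler, Transformer, Visitor. First along the MRO is Checker.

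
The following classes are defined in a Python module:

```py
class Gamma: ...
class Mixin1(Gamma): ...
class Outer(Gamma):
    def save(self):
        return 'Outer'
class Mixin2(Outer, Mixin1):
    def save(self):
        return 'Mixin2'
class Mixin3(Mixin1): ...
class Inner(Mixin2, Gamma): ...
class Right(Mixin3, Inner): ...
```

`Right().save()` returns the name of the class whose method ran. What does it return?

Mixin2

L[Right] = Right + merge(L[Mixin3], L[Inner], [Mixin3 Inner])
  take Mixin3:  [Mixin3 Mixin1 Gamma object] + [Inner Mixin2 Outer Mixin1 Gamma object] + [Mixin3 Inner]
  take Inner:  [Mixin1 Gamma object] + [Inner Mixin2 Outer Mixin1 Gamma object] + [Inner]
  take Mixin2:  [Mixin1 Gamma object] + [Mixin2 Outer Mixin1 Gamma object]
  take Outer:  [Mixin1 Gamma object] + [Outer Mixin1 Gamma object]
  take Mixin1:  [Mixin1 Gamma object] + [Mixin1 Gamma object]
  take Gamma:  [Gamma object] + [Gamma object]
  take object:  [object] + [object]
MRO: Right Mixin3 Inner Mixin2 Outer Mixin1 Gamma object
save is defined in: Mixin2, Outer. First along the MRO is Mixin2.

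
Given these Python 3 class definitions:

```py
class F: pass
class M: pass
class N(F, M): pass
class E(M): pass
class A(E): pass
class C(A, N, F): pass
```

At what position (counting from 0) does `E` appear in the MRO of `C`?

2

L[C] = C + merge(L[A], L[N], L[F], [A N F])
  take A:  [A E M object] + [N F M object] + [F object] + [A N F]
  take E:  [E M object] + [N F M object] + [F object] + [N F]
  take N:  [M object] + [N F M object] + [F object] + [N F]
  take F:  [M object] + [F M object] + [F object] + [F]
  take M:  [M object] + [M object] + [object]
  take object:  [object] + [object] + [object]
MRO: C A E N F M object
E sits at index 2.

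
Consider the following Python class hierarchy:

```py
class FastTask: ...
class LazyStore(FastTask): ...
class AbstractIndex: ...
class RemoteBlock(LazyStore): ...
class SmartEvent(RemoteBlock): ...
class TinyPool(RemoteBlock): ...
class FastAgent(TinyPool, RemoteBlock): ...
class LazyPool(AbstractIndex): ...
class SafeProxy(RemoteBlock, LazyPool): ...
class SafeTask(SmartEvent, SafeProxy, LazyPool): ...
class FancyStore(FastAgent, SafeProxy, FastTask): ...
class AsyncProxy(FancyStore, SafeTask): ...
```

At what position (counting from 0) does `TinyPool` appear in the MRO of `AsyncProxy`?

3

L[AsyncProxy] = AsyncProxy + merge(L[FancyStore], L[SafeTask], [FancyStore SafeTask])
  take FancyStore:  [FancyStore FastAgent TinyPool SafeProxy RemoteBlock LazyStore FastTask LazyPool AbstractIndex object] + [SafeTask SmartEvent SafeProxy RemoteBlock LazyStore FastTask LazyPool AbstractIndex object] + [FancyStore SafeTask]
  take FastAgent:  [FastAgent TinyPool SafeProxy RemoteBlock LazyStore FastTask LazyPool AbstractIndex object] + [SafeTask SmartEvent SafeProxy RemoteBlock LazyStore FastTask LazyPool AbstractIndex object] + [SafeTask]
  take TinyPool:  [TinyPool SafeProxy RemoteBlock LazyStore FastTask LazyPool AbstractIndex object] + [SafeTask SmartEvent SafeProxy RemoteBlock LazyStore FastTask LazyPool AbstractIndex object] + [SafeTask]
  take SafeTask:  [SafeProxy RemoteBlock LazyStore FastTask LazyPool AbstractIndex object] + [SafeTask SmartEvent SafeProxy RemoteBlock LazyStore FastTask LazyPool AbstractIndex object] + [SafeTask]
  take SmartEvent:  [SafeProxy RemoteBlock LazyStore FastTask LazyPool AbstractIndex object] + [SmartEvent SafeProxy RemoteBlock LazyStore FastTask LazyPool AbstractIndex object]
  take SafeProxy:  [SafeProxy RemoteBlock LazyStore FastTask LazyPool AbstractIndex object] + [SafeProxy RemoteBlock LazyStore FastTask LazyPool AbstractIndex object]
  take RemoteBlock:  [RemoteBlock LazyStore FastTask LazyPool AbstractIndex object] + [RemoteBlock LazyStore FastTask LazyPool AbstractIndex object]
  take LazyStore:  [LazyStore FastTask LazyPool AbstractIndex object] + [LazyStore FastTask LazyPool AbstractIndex object]
  take FastTask:  [FastTask LazyPool AbstractIndex object] + [FastTask LazyPool AbstractIndex object]
  take LazyPool:  [LazyPool AbstractIndex object] + [LazyPool AbstractIndex object]
  take AbstractIndex:  [AbstractIndex object] + [AbstractIndex object]
  take object:  [object] + [object]
MRO: AsyncProxy FancyStore FastAgent TinyPool SafeTask SmartEvent SafeProxy RemoteBlock LazyStore FastTask LazyPool AbstractIndex object
TinyPool sits at index 3.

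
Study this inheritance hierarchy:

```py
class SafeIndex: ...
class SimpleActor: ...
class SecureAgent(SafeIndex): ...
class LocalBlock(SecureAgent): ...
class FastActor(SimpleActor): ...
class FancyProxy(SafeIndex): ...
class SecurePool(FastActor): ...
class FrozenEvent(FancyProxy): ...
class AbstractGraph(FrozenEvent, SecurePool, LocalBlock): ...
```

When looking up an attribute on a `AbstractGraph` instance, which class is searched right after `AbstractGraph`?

L[AbstractGraph] = AbstractGraph + merge(L[FrozenEvent], L[SecurePool], L[LocalBlock], [FrozenEvent SecurePool LocalBlock])
  take FrozenEvent:  [FrozenEvent FancyProxy SafeIndex object] + [SecurePool FastActor SimpleActor object] + [LocalBlock SecureAgent SafeIndex object] + [FrozenEvent SecurePool LocalBlock]
  take FancyProxy:  [FancyProxy SafeIndex object] + [SecurePool FastActor SimpleActor object] + [LocalBlock SecureAgent SafeIndex object] + [SecurePool LocalBlock]
  take SecurePool:  [SafeIndex object] + [SecurePool FastActor SimpleActor object] + [LocalBlock SecureAgent SafeIndex object] + [SecurePool LocalBlock]
  take FastActor:  [SafeIndex object] + [FastActor SimpleActor object] + [LocalBlock SecureAgent SafeIndex object] + [LocalBlock]
  take SimpleActor:  [SafeIndex object] + [SimpleActor object] + [LocalBlock SecureAgent SafeIndex object] + [LocalBlock]
  take LocalBlock:  [SafeIndex object] + [object] + [LocalBlock SecureAgent SafeIndex object] + [LocalBlock]
  take SecureAgent:  [SafeIndex object] + [object] + [SecureAgent SafeIndex object]
  take SafeIndex:  [SafeIndex object] + [object] + [SafeIndex object]
  take object:  [object] + [object] + [object]
MRO: AbstractGraph FrozenEvent FancyProxy SecurePool FastActor SimpleActor LocalBlock SecureAgent SafeIndex object
AbstractGraph is at position 0; next is FrozenEvent.

FrozenEvent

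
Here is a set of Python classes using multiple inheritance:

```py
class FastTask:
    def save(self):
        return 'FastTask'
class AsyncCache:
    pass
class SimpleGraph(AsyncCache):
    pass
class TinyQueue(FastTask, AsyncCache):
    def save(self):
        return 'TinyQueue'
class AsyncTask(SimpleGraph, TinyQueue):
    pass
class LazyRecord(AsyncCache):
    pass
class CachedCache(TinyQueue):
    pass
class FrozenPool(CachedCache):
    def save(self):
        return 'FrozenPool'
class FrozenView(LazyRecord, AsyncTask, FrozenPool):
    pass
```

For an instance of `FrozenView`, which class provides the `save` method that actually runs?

L[FrozenView] = FrozenView + merge(L[LazyRecord], L[AsyncTask], L[FrozenPool], [LazyRecord AsyncTask FrozenPool])
  take LazyRecord:  [LazyRecord AsyncCache object] + [AsyncTask SimpleGraph TinyQueue FastTask AsyncCache object] + [FrozenPool CachedCache TinyQueue FastTask AsyncCache object] + [LazyRecord AsyncTask FrozenPool]
  take AsyncTask:  [AsyncCache object] + [AsyncTask SimpleGraph TinyQueue FastTask AsyncCache object] + [FrozenPool CachedCache TinyQueue FastTask AsyncCache object] + [AsyncTask FrozenPool]
  take SimpleGraph:  [AsyncCache object] + [SimpleGraph TinyQueue FastTask AsyncCache object] + [FrozenPool CachedCache TinyQueue FastTask AsyncCache object] + [FrozenPool]
  take FrozenPool:  [AsyncCache object] + [TinyQueue FastTask AsyncCache object] + [FrozenPool CachedCache TinyQueue FastTask AsyncCache object] + [FrozenPool]
  take CachedCache:  [AsyncCache object] + [TinyQueue FastTask AsyncCache object] + [CachedCache TinyQueue FastTask AsyncCache object]
  take TinyQueue:  [AsyncCache object] + [TinyQueue FastTask AsyncCache object] + [TinyQueue FastTask AsyncCache object]
  take FastTask:  [AsyncCache object] + [FastTask AsyncCache object] + [FastTask AsyncCache object]
  take AsyncCache:  [AsyncCache object] + [AsyncCache object] + [AsyncCache object]
  take object:  [object] + [object] + [object]
MRO: FrozenView LazyRecord AsyncTask SimpleGraph FrozenPool CachedCache TinyQueue FastTask AsyncCache object
save is defined in: FastTask, FrozenPool, TinyQueue. First along the MRO is FrozenPool.

FrozenPool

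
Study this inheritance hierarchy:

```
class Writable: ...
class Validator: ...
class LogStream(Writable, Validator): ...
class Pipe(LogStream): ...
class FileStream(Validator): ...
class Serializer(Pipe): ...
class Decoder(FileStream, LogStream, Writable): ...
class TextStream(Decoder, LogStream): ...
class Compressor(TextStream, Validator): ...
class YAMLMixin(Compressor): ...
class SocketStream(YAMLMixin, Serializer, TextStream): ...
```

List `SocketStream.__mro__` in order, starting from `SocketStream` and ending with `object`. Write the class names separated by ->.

SocketStream -> YAMLMixin -> Compressor -> Serializer -> TextStream -> Decoder -> FileStream -> Pipe -> LogStream -> Writable -> Validator -> object

L[SocketStream] = SocketStream + merge(L[YAMLMixin], L[Serializer], L[TextStream], [YAMLMixin Serializer TextStream])
  take YAMLMixin:  [YAMLMixin Compressor TextStream Decoder FileStream LogStream Writable Validator object] + [Serializer Pipe LogStream Writable Validator object] + [TextStream Decoder FileStream LogStream Writable Validator object] + [YAMLMixin Serializer TextStream]
  take Compressor:  [Compressor TextStream Decoder FileStream LogStream Writable Validator object] + [Serializer Pipe LogStream Writable Validator object] + [TextStream Decoder FileStream LogStream Writable Validator object] + [Serializer TextStream]
  take Serializer:  [TextStream Decoder FileStream LogStream Writable Validator object] + [Serializer Pipe LogStream Writable Validator object] + [TextStream Decoder FileStream LogStream Writable Validator object] + [Serializer TextStream]
  take TextStream:  [TextStream Decoder FileStream LogStream Writable Validator object] + [Pipe LogStream Writable Validator object] + [TextStream Decoder FileStream LogStream Writable Validator object] + [TextStream]
  take Decoder:  [Decoder FileStream LogStream Writable Validator object] + [Pipe LogStream Writable Validator object] + [Decoder FileStream LogStream Writable Validator object]
  take FileStream:  [FileStream LogStream Writable Validator object] + [Pipe LogStream Writable Validator object] + [FileStream LogStream Writable Validator object]
  take Pipe:  [LogStream Writable Validator object] + [Pipe LogStream Writable Validator object] + [LogStream Writable Validator object]
  take LogStream:  [LogStream Writable Validator object] + [LogStream Writable Validator object] + [LogStream Writable Validator object]
  take Writable:  [Writable Validator object] + [Writable Validator object] + [Writable Validator object]
  take Validator:  [Validator object] + [Validator object] + [Validator object]
  take object:  [object] + [object] + [object]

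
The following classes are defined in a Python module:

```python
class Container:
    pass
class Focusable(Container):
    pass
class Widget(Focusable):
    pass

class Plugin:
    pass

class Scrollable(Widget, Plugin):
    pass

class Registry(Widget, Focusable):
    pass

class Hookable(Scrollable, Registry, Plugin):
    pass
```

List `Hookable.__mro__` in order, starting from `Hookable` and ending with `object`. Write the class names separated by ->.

L[Hookable] = Hookable + merge(L[Scrollable], L[Registry], L[Plugin], [Scrollable Registry Plugin])
  take Scrollable:  [Scrollable Widget Focusable Container Plugin object] + [Registry Widget Focusable Container object] + [Plugin object] + [Scrollable Registry Plugin]
  take Registry:  [Widget Focusable Container Plugin object] + [Registry Widget Focusable Container object] + [Plugin object] + [Registry Plugin]
  take Widget:  [Widget Focusable Container Plugin object] + [Widget Focusable Container object] + [Plugin object] + [Plugin]
  take Focusable:  [Focusable Container Plugin object] + [Focusable Container object] + [Plugin object] + [Plugin]
  take Container:  [Container Plugin object] + [Container object] + [Plugin object] + [Plugin]
  take Plugin:  [Plugin object] + [object] + [Plugin object] + [Plugin]
  take object:  [object] + [object] + [object]

Hookable -> Scrollable -> Registry -> Widget -> Focusable -> Container -> Plugin -> object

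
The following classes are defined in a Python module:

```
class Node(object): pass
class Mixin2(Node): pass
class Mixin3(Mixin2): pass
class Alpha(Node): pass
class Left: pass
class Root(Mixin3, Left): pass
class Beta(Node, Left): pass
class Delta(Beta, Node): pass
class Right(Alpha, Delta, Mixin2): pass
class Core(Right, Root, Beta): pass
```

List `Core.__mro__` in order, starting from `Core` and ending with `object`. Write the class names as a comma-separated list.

L[Core] = Core + merge(L[Right], L[Root], L[Beta], [Right Root Beta])
  take Right:  [Right Alpha Delta Beta Mixin2 Node Left object] + [Root Mixin3 Mixin2 Node Left object] + [Beta Node Left object] + [Right Root Beta]
  take Alpha:  [Alpha Delta Beta Mixin2 Node Left object] + [Root Mixin3 Mixin2 Node Left object] + [Beta Node Left object] + [Root Beta]
  take Delta:  [Delta Beta Mixin2 Node Left object] + [Root Mixin3 Mixin2 Node Left object] + [Beta Node Left object] + [Root Beta]
  take Root:  [Beta Mixin2 Node Left object] + [Root Mixin3 Mixin2 Node Left object] + [Beta Node Left object] + [Root Beta]
  take Beta:  [Beta Mixin2 Node Left object] + [Mixin3 Mixin2 Node Left object] + [Beta Node Left object] + [Beta]
  take Mixin3:  [Mixin2 Node Left object] + [Mixin3 Mixin2 Node Left object] + [Node Left object]
  take Mixin2:  [Mixin2 Node Left object] + [Mixin2 Node Left object] + [Node Left object]
  take Node:  [Node Left object] + [Node Left object] + [Node Left object]
  take Left:  [Left object] + [Left object] + [Left object]
  take object:  [object] + [object] + [object]

Core, Right, Alpha, Delta, Root, Beta, Mixin3, Mixin2, Node, Left, object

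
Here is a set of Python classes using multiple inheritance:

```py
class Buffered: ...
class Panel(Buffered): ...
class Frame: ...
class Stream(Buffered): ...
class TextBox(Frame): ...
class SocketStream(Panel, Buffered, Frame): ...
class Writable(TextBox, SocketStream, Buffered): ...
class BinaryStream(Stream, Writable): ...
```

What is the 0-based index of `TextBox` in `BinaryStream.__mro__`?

3

L[BinaryStream] = BinaryStream + merge(L[Stream], L[Writable], [Stream Writable])
  take Stream:  [Stream Buffered object] + [Writable TextBox SocketStream Panel Buffered Frame object] + [Stream Writable]
  take Writable:  [Buffered object] + [Writable TextBox SocketStream Panel Buffered Frame object] + [Writable]
  take TextBox:  [Buffered object] + [TextBox SocketStream Panel Buffered Frame object]
  take SocketStream:  [Buffered object] + [SocketStream Panel Buffered Frame object]
  take Panel:  [Buffered object] + [Panel Buffered Frame object]
  take Buffered:  [Buffered object] + [Buffered Frame object]
  take Frame:  [object] + [Frame object]
  take object:  [object] + [object]
MRO: BinaryStream Stream Writable TextBox SocketStream Panel Buffered Frame object
TextBox sits at index 3.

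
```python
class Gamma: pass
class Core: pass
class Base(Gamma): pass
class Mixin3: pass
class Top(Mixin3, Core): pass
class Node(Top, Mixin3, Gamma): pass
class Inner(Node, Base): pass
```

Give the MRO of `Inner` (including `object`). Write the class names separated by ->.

L[Inner] = Inner + merge(L[Node], L[Base], [Node Base])
  take Node:  [Node Top Mixin3 Core Gamma object] + [Base Gamma object] + [Node Base]
  take Top:  [Top Mixin3 Core Gamma object] + [Base Gamma object] + [Base]
  take Mixin3:  [Mixin3 Core Gamma object] + [Base Gamma object] + [Base]
  take Core:  [Core Gamma object] + [Base Gamma object] + [Base]
  take Base:  [Gamma object] + [Base Gamma object] + [Base]
  take Gamma:  [Gamma object] + [Gamma object]
  take object:  [object] + [object]

Inner -> Node -> Top -> Mixin3 -> Core -> Base -> Gamma -> object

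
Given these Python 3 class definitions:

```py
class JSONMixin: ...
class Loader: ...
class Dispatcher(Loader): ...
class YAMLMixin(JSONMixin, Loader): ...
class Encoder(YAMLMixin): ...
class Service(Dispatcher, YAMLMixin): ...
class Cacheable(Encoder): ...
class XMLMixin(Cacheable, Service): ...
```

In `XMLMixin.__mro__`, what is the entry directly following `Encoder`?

L[XMLMixin] = XMLMixin + merge(L[Cacheable], L[Service], [Cacheable Service])
  take Cacheable:  [Cacheable Encoder YAMLMixin JSONMixin Loader object] + [Service Dispatcher YAMLMixin JSONMixin Loader object] + [Cacheable Service]
  take Encoder:  [Encoder YAMLMixin JSONMixin Loader object] + [Service Dispatcher YAMLMixin JSONMixin Loader object] + [Service]
  take Service:  [YAMLMixin JSONMixin Loader object] + [Service Dispatcher YAMLMixin JSONMixin Loader object] + [Service]
  take Dispatcher:  [YAMLMixin JSONMixin Loader object] + [Dispatcher YAMLMixin JSONMixin Loader object]
  take YAMLMixin:  [YAMLMixin JSONMixin Loader object] + [YAMLMixin JSONMixin Loader object]
  take JSONMixin:  [JSONMixin Loader object] + [JSONMixin Loader object]
  take Loader:  [Loader object] + [Loader object]
  take object:  [object] + [object]
MRO: XMLMixin Cacheable Encoder Service Dispatcher YAMLMixin JSONMixin Loader object
Encoder is at position 2; next is Service.

Service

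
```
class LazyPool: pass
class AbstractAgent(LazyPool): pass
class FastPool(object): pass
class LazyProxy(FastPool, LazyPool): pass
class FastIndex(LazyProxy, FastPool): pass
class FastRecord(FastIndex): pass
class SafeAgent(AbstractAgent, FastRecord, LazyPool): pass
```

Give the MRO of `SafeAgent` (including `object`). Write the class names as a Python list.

[SafeAgent, AbstractAgent, FastRecord, FastIndex, LazyProxy, FastPool, LazyPool, object]

L[SafeAgent] = SafeAgent + merge(L[AbstractAgent], L[FastRecord], L[LazyPool], [AbstractAgent FastRecord LazyPool])
  take AbstractAgent:  [AbstractAgent LazyPool object] + [FastRecord FastIndex LazyProxy FastPool LazyPool object] + [LazyPool object] + [AbstractAgent FastRecord LazyPool]
  take FastRecord:  [LazyPool object] + [FastRecord FastIndex LazyProxy FastPool LazyPool object] + [LazyPool object] + [FastRecord LazyPool]
  take FastIndex:  [LazyPool object] + [FastIndex LazyProxy FastPool LazyPool object] + [LazyPool object] + [LazyPool]
  take LazyProxy:  [LazyPool object] + [LazyProxy FastPool LazyPool object] + [LazyPool object] + [LazyPool]
  take FastPool:  [LazyPool object] + [FastPool LazyPool object] + [LazyPool object] + [LazyPool]
  take LazyPool:  [LazyPool object] + [LazyPool object] + [LazyPool object] + [LazyPool]
  take object:  [object] + [object] + [object]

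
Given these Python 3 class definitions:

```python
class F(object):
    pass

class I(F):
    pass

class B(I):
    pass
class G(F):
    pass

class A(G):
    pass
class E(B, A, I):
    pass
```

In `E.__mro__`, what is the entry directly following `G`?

L[E] = E + merge(L[B], L[A], L[I], [B A I])
  take B:  [B I F object] + [A G F object] + [I F object] + [B A I]
  take A:  [I F object] + [A G F object] + [I F object] + [A I]
  take I:  [I F object] + [G F object] + [I F object] + [I]
  take G:  [F object] + [G F object] + [F object]
  take F:  [F object] + [F object] + [F object]
  take object:  [object] + [object] + [object]
MRO: E B A I G F object
G is at position 4; next is F.

F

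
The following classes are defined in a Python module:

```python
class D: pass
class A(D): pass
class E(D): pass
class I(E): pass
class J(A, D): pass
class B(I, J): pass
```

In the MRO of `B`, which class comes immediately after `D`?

object

L[B] = B + merge(L[I], L[J], [I J])
  take I:  [I E D object] + [J A D object] + [I J]
  take E:  [E D object] + [J A D object] + [J]
  take J:  [D object] + [J A D object] + [J]
  take A:  [D object] + [A D object]
  take D:  [D object] + [D object]
  take object:  [object] + [object]
MRO: B I E J A D object
D is at position 5; next is object.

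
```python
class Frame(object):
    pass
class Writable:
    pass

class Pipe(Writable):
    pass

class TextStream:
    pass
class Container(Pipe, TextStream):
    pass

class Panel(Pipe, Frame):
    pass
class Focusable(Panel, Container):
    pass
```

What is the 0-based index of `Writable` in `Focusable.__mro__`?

L[Focusable] = Focusable + merge(L[Panel], L[Container], [Panel Container])
  take Panel:  [Panel Pipe Writable Frame object] + [Container Pipe Writable TextStream object] + [Panel Container]
  take Container:  [Pipe Writable Frame object] + [Container Pipe Writable TextStream object] + [Container]
  take Pipe:  [Pipe Writable Frame object] + [Pipe Writable TextStream object]
  take Writable:  [Writable Frame object] + [Writable TextStream object]
  take Frame:  [Frame object] + [TextStream object]
  take TextStream:  [object] + [TextStream object]
  take object:  [object] + [object]
MRO: Focusable Panel Container Pipe Writable Frame TextStream object
Writable sits at index 4.

4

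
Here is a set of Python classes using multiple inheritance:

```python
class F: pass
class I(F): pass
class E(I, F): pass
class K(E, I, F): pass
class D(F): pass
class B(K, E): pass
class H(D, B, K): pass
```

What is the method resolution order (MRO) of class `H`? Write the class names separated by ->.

H -> D -> B -> K -> E -> I -> F -> object

L[H] = H + merge(L[D], L[B], L[K], [D B K])
  take D:  [D F object] + [B K E I F object] + [K E I F object] + [D B K]
  take B:  [F object] + [B K E I F object] + [K E I F object] + [B K]
  take K:  [F object] + [K E I F object] + [K E I F object] + [K]
  take E:  [F object] + [E I F object] + [E I F object]
  take I:  [F object] + [I F object] + [I F object]
  take F:  [F object] + [F object] + [F object]
  take object:  [object] + [object] + [object]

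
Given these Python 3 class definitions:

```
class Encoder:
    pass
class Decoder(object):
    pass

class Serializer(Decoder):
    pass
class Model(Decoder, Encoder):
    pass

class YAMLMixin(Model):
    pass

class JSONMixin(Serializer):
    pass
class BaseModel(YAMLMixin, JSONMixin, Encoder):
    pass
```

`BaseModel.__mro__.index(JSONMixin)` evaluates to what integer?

L[BaseModel] = BaseModel + merge(L[YAMLMixin], L[JSONMixin], L[Encoder], [YAMLMixin JSONMixin Encoder])
  take YAMLMixin:  [YAMLMixin Model Decoder Encoder object] + [JSONMixin Serializer Decoder object] + [Encoder object] + [YAMLMixin JSONMixin Encoder]
  take Model:  [Model Decoder Encoder object] + [JSONMixin Serializer Decoder object] + [Encoder object] + [JSONMixin Encoder]
  take JSONMixin:  [Decoder Encoder object] + [JSONMixin Serializer Decoder object] + [Encoder object] + [JSONMixin Encoder]
  take Serializer:  [Decoder Encoder object] + [Serializer Decoder object] + [Encoder object] + [Encoder]
  take Decoder:  [Decoder Encoder object] + [Decoder object] + [Encoder object] + [Encoder]
  take Encoder:  [Encoder object] + [object] + [Encoder object] + [Encoder]
  take object:  [object] + [object] + [object]
MRO: BaseModel YAMLMixin Model JSONMixin Serializer Decoder Encoder object
JSONMixin sits at index 3.

3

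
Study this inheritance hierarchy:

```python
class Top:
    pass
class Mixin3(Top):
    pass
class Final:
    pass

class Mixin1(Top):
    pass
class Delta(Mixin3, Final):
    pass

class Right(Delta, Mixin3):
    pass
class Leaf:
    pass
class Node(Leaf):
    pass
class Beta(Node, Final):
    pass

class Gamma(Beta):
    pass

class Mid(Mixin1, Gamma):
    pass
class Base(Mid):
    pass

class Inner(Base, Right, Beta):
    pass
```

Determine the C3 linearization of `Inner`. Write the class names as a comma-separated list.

Inner, Base, Mid, Mixin1, Right, Delta, Mixin3, Top, Gamma, Beta, Node, Leaf, Final, object

L[Inner] = Inner + merge(L[Base], L[Right], L[Beta], [Base Right Beta])
  take Base:  [Base Mid Mixin1 Top Gamma Beta Node Leaf Final object] + [Right Delta Mixin3 Top Final object] + [Beta Node Leaf Final object] + [Base Right Beta]
  take Mid:  [Mid Mixin1 Top Gamma Beta Node Leaf Final object] + [Right Delta Mixin3 Top Final object] + [Beta Node Leaf Final object] + [Right Beta]
  take Mixin1:  [Mixin1 Top Gamma Beta Node Leaf Final object] + [Right Delta Mixin3 Top Final object] + [Beta Node Leaf Final object] + [Right Beta]
  take Right:  [Top Gamma Beta Node Leaf Final object] + [Right Delta Mixin3 Top Final object] + [Beta Node Leaf Final object] + [Right Beta]
  take Delta:  [Top Gamma Beta Node Leaf Final object] + [Delta Mixin3 Top Final object] + [Beta Node Leaf Final object] + [Beta]
  take Mixin3:  [Top Gamma Beta Node Leaf Final object] + [Mixin3 Top Final object] + [Beta Node Leaf Final object] + [Beta]
  take Top:  [Top Gamma Beta Node Leaf Final object] + [Top Final object] + [Beta Node Leaf Final object] + [Beta]
  take Gamma:  [Gamma Beta Node Leaf Final object] + [Final object] + [Beta Node Leaf Final object] + [Beta]
  take Beta:  [Beta Node Leaf Final object] + [Final object] + [Beta Node Leaf Final object] + [Beta]
  take Node:  [Node Leaf Final object] + [Final object] + [Node Leaf Final object]
  take Leaf:  [Leaf Final object] + [Final object] + [Leaf Final object]
  take Final:  [Final object] + [Final object] + [Final object]
  take object:  [object] + [object] + [object]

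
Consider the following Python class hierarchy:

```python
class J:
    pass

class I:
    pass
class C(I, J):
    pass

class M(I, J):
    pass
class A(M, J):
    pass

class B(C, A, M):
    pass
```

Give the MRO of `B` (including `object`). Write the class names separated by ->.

B -> C -> A -> M -> I -> J -> object

L[B] = B + merge(L[C], L[A], L[M], [C A M])
  take C:  [C I J object] + [A M I J object] + [M I J object] + [C A M]
  take A:  [I J object] + [A M I J object] + [M I J object] + [A M]
  take M:  [I J object] + [M I J object] + [M I J object] + [M]
  take I:  [I J object] + [I J object] + [I J object]
  take J:  [J object] + [J object] + [J object]
  take object:  [object] + [object] + [object]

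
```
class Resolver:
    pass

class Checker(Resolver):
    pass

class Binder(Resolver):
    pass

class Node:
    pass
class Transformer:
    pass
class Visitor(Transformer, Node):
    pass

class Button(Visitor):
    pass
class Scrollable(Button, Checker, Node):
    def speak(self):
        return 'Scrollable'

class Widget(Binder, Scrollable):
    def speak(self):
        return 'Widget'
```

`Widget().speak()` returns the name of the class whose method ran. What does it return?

L[Widget] = Widget + merge(L[Binder], L[Scrollable], [Binder Scrollable])
  take Binder:  [Binder Resolver object] + [Scrollable Button Visitor Transformer Checker Node Resolver object] + [Binder Scrollable]
  take Scrollable:  [Resolver object] + [Scrollable Button Visitor Transformer Checker Node Resolver object] + [Scrollable]
  take Button:  [Resolver object] + [Button Visitor Transformer Checker Node Resolver object]
  take Visitor:  [Resolver object] + [Visitor Transformer Checker Node Resolver object]
  take Transformer:  [Resolver object] + [Transformer Checker Node Resolver object]
  take Checker:  [Resolver object] + [Checker Node Resolver object]
  take Node:  [Resolver object] + [Node Resolver object]
  take Resolver:  [Resolver object] + [Resolver object]
  take object:  [object] + [object]
MRO: Widget Binder Scrollable Button Visitor Transformer Checker Node Resolver object
speak is defined in: Scrollable, Widget. First along the MRO is Widget.

Widget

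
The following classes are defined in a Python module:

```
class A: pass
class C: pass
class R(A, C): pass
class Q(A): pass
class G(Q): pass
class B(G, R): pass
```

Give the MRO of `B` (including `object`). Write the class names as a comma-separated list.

B, G, Q, R, A, C, object

L[B] = B + merge(L[G], L[R], [G R])
  take G:  [G Q A object] + [R A C object] + [G R]
  take Q:  [Q A object] + [R A C object] + [R]
  take R:  [A object] + [R A C object] + [R]
  take A:  [A object] + [A C object]
  take C:  [object] + [C object]
  take object:  [object] + [object]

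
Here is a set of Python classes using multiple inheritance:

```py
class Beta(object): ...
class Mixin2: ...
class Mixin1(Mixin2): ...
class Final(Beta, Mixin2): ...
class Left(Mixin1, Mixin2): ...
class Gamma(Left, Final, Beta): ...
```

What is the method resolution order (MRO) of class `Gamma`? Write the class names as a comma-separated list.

Gamma, Left, Mixin1, Final, Beta, Mixin2, object

L[Gamma] = Gamma + merge(L[Left], L[Final], L[Beta], [Left Final Beta])
  take Left:  [Left Mixin1 Mixin2 object] + [Final Beta Mixin2 object] + [Beta object] + [Left Final Beta]
  take Mixin1:  [Mixin1 Mixin2 object] + [Final Beta Mixin2 object] + [Beta object] + [Final Beta]
  take Final:  [Mixin2 object] + [Final Beta Mixin2 object] + [Beta object] + [Final Beta]
  take Beta:  [Mixin2 object] + [Beta Mixin2 object] + [Beta object] + [Beta]
  take Mixin2:  [Mixin2 object] + [Mixin2 object] + [object]
  take object:  [object] + [object] + [object]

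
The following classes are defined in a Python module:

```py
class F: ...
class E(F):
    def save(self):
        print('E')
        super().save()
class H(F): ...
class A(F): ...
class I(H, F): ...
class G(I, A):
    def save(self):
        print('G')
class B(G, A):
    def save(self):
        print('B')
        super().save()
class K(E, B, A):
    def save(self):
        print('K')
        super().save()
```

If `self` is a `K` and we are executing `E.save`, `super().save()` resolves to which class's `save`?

L[K] = K + merge(L[E], L[B], L[A], [E B A])
  take E:  [E F object] + [B G I H A F object] + [A F object] + [E B A]
  take B:  [F object] + [B G I H A F object] + [A F object] + [B A]
  take G:  [F object] + [G I H A F object] + [A F object] + [A]
  take I:  [F object] + [I H A F object] + [A F object] + [A]
  take H:  [F object] + [H A F object] + [A F object] + [A]
  take A:  [F object] + [A F object] + [A F object] + [A]
  take F:  [F object] + [F object] + [F object]
  take object:  [object] + [object] + [object]
MRO: K E B G I H A F object
super() in E.save on a K instance goes to the class after E in K's MRO: B.

B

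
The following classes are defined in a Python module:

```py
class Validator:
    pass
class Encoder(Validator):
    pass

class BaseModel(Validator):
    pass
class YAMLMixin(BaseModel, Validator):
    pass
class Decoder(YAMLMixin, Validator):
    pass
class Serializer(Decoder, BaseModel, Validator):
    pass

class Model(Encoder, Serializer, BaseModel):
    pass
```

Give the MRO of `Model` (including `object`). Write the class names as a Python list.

L[Model] = Model + merge(L[Encoder], L[Serializer], L[BaseModel], [Encoder Serializer BaseModel])
  take Encoder:  [Encoder Validator object] + [Serializer Decoder YAMLMixin BaseModel Validator object] + [BaseModel Validator object] + [Encoder Serializer BaseModel]
  take Serializer:  [Validator object] + [Serializer Decoder YAMLMixin BaseModel Validator object] + [BaseModel Validator object] + [Serializer BaseModel]
  take Decoder:  [Validator object] + [Decoder YAMLMixin BaseModel Validator object] + [BaseModel Validator object] + [BaseModel]
  take YAMLMixin:  [Validator object] + [YAMLMixin BaseModel Validator object] + [BaseModel Validator object] + [BaseModel]
  take BaseModel:  [Validator object] + [BaseModel Validator object] + [BaseModel Validator object] + [BaseModel]
  take Validator:  [Validator object] + [Validator object] + [Validator object]
  take object:  [object] + [object] + [object]

[Model, Encoder, Serializer, Decoder, YAMLMixin, BaseModel, Validator, object]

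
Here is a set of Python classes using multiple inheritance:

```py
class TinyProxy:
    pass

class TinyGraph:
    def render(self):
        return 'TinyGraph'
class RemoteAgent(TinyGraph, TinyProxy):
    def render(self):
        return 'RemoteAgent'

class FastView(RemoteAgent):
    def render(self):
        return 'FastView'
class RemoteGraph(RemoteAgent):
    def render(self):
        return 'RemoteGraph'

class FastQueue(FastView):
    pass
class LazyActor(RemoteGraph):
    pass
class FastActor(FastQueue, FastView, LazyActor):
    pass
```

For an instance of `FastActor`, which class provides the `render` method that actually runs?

L[FastActor] = FastActor + merge(L[FastQueue], L[FastView], L[LazyActor], [FastQueue FastView LazyActor])
  take FastQueue:  [FastQueue FastView RemoteAgent TinyGraph TinyProxy object] + [FastView RemoteAgent TinyGraph TinyProxy object] + [LazyActor RemoteGraph RemoteAgent TinyGraph TinyProxy object] + [FastQueue FastView LazyActor]
  take FastView:  [FastView RemoteAgent TinyGraph TinyProxy object] + [FastView RemoteAgent TinyGraph TinyProxy object] + [LazyActor RemoteGraph RemoteAgent TinyGraph TinyProxy object] + [FastView LazyActor]
  take LazyActor:  [RemoteAgent TinyGraph TinyProxy object] + [RemoteAgent TinyGraph TinyProxy object] + [LazyActor RemoteGraph RemoteAgent TinyGraph TinyProxy object] + [LazyActor]
  take RemoteGraph:  [RemoteAgent TinyGraph TinyProxy object] + [RemoteAgent TinyGraph TinyProxy object] + [RemoteGraph RemoteAgent TinyGraph TinyProxy object]
  take RemoteAgent:  [RemoteAgent TinyGraph TinyProxy object] + [RemoteAgent TinyGraph TinyProxy object] + [RemoteAgent TinyGraph TinyProxy object]
  take TinyGraph:  [TinyGraph TinyProxy object] + [TinyGraph TinyProxy object] + [TinyGraph TinyProxy object]
  take TinyProxy:  [TinyProxy object] + [TinyProxy object] + [TinyProxy object]
  take object:  [object] + [object] + [object]
MRO: FastActor FastQueue FastView LazyActor RemoteGraph RemoteAgent TinyGraph TinyProxy object
render is defined in: FastView, RemoteAgent, RemoteGraph, TinyGraph. First along the MRO is FastView.

FastView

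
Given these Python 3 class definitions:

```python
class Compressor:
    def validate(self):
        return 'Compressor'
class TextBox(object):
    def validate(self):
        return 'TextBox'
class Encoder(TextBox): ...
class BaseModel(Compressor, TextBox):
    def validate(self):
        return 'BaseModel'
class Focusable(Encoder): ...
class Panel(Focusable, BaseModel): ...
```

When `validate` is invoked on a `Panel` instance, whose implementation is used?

L[Panel] = Panel + merge(L[Focusable], L[BaseModel], [Focusable BaseModel])
  take Focusable:  [Focusable Encoder TextBox object] + [BaseModel Compressor TextBox object] + [Focusable BaseModel]
  take Encoder:  [Encoder TextBox object] + [BaseModel Compressor TextBox object] + [BaseModel]
  take BaseModel:  [TextBox object] + [BaseModel Compressor TextBox object] + [BaseModel]
  take Compressor:  [TextBox object] + [Compressor TextBox object]
  take TextBox:  [TextBox object] + [TextBox object]
  take object:  [object] + [object]
MRO: Panel Focusable Encoder BaseModel Compressor TextBox object
validate is defined in: BaseModel, Compressor, TextBox. First along the MRO is BaseModel.

BaseModel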